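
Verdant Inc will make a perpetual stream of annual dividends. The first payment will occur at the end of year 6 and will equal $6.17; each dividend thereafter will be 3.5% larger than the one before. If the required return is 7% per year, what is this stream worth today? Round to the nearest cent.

$125.69

Value at end of year 5: C₁ / (r − g) = $6.17 / (0.07 − 0.035) = $176.2857
Discount to today: PV = $176.2857 / (1 + 0.07)^5 = $176.2857 / 1.402552 = $125.69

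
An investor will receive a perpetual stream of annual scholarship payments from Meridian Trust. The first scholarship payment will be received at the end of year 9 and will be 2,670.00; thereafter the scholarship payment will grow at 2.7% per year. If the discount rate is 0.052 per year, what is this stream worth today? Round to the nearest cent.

71194.32

Value at end of year 8: C₁ / (r − g) = 2,670.00 / (0.052 − 0.027) = 106,800.0000
Discount to today: PV = 106,800.0000 / (1 + 0.052)^8 = 106,800.0000 / 1.500120 = 71,194.32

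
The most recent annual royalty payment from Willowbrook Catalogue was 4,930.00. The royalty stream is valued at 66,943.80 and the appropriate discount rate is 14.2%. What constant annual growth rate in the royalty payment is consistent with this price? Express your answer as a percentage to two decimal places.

6.37%

P = D₀(1+g)/(r−g) ⇒ P(r−g) = D₀(1+g) ⇒ g(P+D₀) = P·r − D₀
g = (P·r − D₀)/(P + D₀) = (66,943.80×0.142 − 4,930.00) / (66,943.80 + 4,930.00) = 0.063667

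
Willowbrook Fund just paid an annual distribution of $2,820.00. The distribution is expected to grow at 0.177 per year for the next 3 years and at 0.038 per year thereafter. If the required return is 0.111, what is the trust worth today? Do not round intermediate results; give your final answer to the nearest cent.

D_1 = 3319.14000
D_2 = 3906.62778
D_3 = 4598.10090
Terminal value at year 3: TV = D_3×(1+g_2)/(r−g_2) = 4772.82873/0.073 = 65381.21550
P_0 = D_1/(1+r)^1 + D_2/(1+r)^2 + D_3/(1+r)^3 + TV/(1+r)^3
    = 2987.52475 + 3165.00147 + 3353.02136 + 47677.20783 = 57182.75541

$57182.76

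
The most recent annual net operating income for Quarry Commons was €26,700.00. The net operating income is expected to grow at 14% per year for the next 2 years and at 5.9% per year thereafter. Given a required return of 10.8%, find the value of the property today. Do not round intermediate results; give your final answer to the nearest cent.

€666595.12

D_1 = 30438.00000
D_2 = 34699.32000
Terminal value at year 2: TV = D_2×(1+g_2)/(r−g_2) = 36746.57988/0.049 = 749930.20163
P_0 = D_1/(1+r)^1 + D_2/(1+r)^2 + TV/(1+r)^2
    = 27471.11913 + 28264.50886 + 610859.48731 = 666595.11530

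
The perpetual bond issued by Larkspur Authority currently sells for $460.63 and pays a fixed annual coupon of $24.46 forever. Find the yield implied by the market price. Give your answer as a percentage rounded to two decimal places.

P = C/r ⇒ r = C/P = $24.46/$460.63 = 0.053101

5.31%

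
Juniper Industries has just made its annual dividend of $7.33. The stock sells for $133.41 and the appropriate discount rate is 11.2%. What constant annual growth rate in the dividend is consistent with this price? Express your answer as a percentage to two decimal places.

5.41%

P = D₀(1+g)/(r−g) ⇒ P(r−g) = D₀(1+g) ⇒ g(P+D₀) = P·r − D₀
g = (P·r − D₀)/(P + D₀) = ($133.41×0.112 − $7.33) / ($133.41 + $7.33) = 0.054085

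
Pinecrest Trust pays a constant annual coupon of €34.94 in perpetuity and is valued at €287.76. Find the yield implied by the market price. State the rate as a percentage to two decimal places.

12.14%

P = C/r ⇒ r = C/P = €34.94/€287.76 = 0.121421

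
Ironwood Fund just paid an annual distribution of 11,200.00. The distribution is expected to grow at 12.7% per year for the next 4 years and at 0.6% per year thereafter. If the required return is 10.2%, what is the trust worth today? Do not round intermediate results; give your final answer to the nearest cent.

175784.07

D_1 = 12622.40000
D_2 = 14225.44480
D_3 = 16032.07629
D_4 = 18068.14998
Terminal value at year 4: TV = D_4×(1+g_2)/(r−g_2) = 18176.55888/0.096 = 189339.15498
P_0 = D_1/(1+r)^1 + D_2/(1+r)^2 + D_3/(1+r)^3 + D_4/(1+r)^4 + TV/(1+r)^4
    = 11454.08348 + 11713.93111 + 11979.67365 + 12251.44483 + 128384.93232 = 175784.06540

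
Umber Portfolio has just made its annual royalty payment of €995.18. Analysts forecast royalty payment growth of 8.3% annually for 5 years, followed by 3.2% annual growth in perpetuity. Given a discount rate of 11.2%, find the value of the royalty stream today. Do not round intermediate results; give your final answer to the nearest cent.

€15848.76

D_1 = 1077.77994
D_2 = 1167.23568
D_3 = 1264.11624
D_4 = 1369.03788
D_5 = 1482.66803
Terminal value at year 5: TV = D_5×(1+g_2)/(r−g_2) = 1530.11340/0.08 = 19126.41756
P_0 = D_1/(1+r)^1 + D_2/(1+r)^2 + D_3/(1+r)^3 + D_4/(1+r)^4 + D_5/(1+r)^5 + TV/(1+r)^5
    = 969.22656 + 943.94997 + 919.33257 + 895.35717 + 872.00703 + 11248.89069 = 15848.76400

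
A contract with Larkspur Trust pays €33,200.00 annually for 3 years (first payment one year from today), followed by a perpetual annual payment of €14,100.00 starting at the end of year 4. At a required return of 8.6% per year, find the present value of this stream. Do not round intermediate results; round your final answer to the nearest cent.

€212647.97

PV of 3-year annuity: €33,200.00 × [1 − (1+0.086)^−3] / 0.086 = 84641.71694
Perpetuity value at year 3: €14,100.00 / 0.086 = 163953.48837
PV of perpetuity: 163953.48837 / (1+0.086)^3 = 128006.25316
Total PV = 84641.71694 + 128006.25316 = 212647.97011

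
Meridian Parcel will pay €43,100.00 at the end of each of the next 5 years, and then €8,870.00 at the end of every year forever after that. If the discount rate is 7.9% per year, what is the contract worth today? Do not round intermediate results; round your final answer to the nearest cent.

€249309.92

PV of 5-year annuity: €43,100.00 × [1 − (1+0.079)^−5] / 0.079 = 172540.31152
Perpetuity value at year 5: €8,870.00 / 0.079 = 112278.48101
PV of perpetuity: 112278.48101 / (1+0.079)^5 = 76769.60484
Total PV = 172540.31152 + 76769.60484 = 249309.91636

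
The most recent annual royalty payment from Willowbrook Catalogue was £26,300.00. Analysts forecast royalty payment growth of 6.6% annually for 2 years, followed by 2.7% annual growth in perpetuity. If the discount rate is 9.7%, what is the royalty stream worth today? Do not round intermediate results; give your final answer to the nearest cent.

£414750.21

D_1 = 28035.80000
D_2 = 29886.16280
Terminal value at year 2: TV = D_2×(1+g_2)/(r−g_2) = 30693.08920/0.07 = 438472.70279
P_0 = D_1/(1+r)^1 + D_2/(1+r)^2 + TV/(1+r)^2
    = 25556.79125 + 24834.58475 + 364358.83627 = 414750.21227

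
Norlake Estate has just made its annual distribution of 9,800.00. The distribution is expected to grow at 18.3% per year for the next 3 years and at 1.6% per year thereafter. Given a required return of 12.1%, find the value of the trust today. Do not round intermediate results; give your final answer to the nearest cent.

144220.54

D_1 = 11593.40000
D_2 = 13714.99220
D_3 = 16224.83577
Terminal value at year 3: TV = D_3×(1+g_2)/(r−g_2) = 16484.43314/0.105 = 156994.60138
P_0 = D_1/(1+r)^1 + D_2/(1+r)^2 + D_3/(1+r)^3 + TV/(1+r)^3
    = 10342.01606 + 10914.00981 + 11517.63925 + 111446.87126 = 144220.53638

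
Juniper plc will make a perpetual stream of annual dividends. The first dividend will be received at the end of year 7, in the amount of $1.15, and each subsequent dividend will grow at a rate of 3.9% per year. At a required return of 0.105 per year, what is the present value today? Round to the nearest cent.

$9.57

Value at end of year 6: C₁ / (r − g) = $1.15 / (0.105 − 0.039) = $17.4242
Discount to today: PV = $17.4242 / (1 + 0.105)^6 = $17.4242 / 1.820429 = $9.57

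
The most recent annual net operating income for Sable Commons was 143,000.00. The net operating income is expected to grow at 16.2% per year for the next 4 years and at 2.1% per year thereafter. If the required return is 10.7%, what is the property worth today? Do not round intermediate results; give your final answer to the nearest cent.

D_1 = 166166.00000
D_2 = 193084.89200
D_3 = 224364.64450
D_4 = 260711.71691
Terminal value at year 4: TV = D_4×(1+g_2)/(r−g_2) = 266186.66297/0.086 = 3095193.75545
P_0 = D_1/(1+r)^1 + D_2/(1+r)^2 + D_3/(1+r)^3 + D_4/(1+r)^4 + TV/(1+r)^4
    = 150104.78771 + 157562.56850 + 165390.88039 + 173608.13280 + 2061091.90223 = 2707758.27163

2707758.27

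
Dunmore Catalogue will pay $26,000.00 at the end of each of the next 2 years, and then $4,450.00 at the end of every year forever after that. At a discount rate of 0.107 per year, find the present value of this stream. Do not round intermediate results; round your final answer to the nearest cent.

$78641.20

PV of 2-year annuity: $26,000.00 × [1 − (1+0.107)^−2] / 0.107 = 44703.61476
Perpetuity value at year 2: $4,450.00 / 0.107 = 41588.78505
PV of perpetuity: 41588.78505 / (1+0.107)^2 = 33937.58944
Total PV = 44703.61476 + 33937.58944 = 78641.20420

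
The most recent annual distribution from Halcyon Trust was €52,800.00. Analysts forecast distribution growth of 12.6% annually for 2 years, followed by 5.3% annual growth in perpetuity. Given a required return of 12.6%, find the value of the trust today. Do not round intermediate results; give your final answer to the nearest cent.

D_1 = 59452.80000
D_2 = 66943.85280
Terminal value at year 2: TV = D_2×(1+g_2)/(r−g_2) = 70491.87700/0.073 = 965642.15066
P_0 = D_1/(1+r)^1 + D_2/(1+r)^2 + TV/(1+r)^2
    = 52800.00000 + 52800.00000 + 761621.91781 = 867221.91781

€867221.92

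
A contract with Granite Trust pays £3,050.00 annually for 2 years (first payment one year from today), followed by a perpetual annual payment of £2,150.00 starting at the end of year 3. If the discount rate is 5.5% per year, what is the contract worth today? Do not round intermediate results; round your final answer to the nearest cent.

£40752.60

PV of 2-year annuity: £3,050.00 × [1 − (1+0.055)^−2] / 0.055 = 5631.27513
Perpetuity value at year 2: £2,150.00 / 0.055 = 39090.90909
PV of perpetuity: 39090.90909 / (1+0.055)^2 = 35121.32171
Total PV = 5631.27513 + 35121.32171 = 40752.59683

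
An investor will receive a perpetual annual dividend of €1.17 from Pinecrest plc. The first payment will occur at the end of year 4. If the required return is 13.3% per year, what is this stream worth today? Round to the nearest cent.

Value at end of year 3: C / r = €1.17 / 0.133 = €8.7970
Discount to today: PV = €8.7970 / (1 + 0.133)^3 = €8.7970 / 1.454420 = €6.05

€6.05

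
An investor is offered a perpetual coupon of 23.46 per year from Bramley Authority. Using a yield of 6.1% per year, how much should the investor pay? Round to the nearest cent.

Level perpetuity: PV = C / r = 23.46 / 0.061 = 384.59

384.59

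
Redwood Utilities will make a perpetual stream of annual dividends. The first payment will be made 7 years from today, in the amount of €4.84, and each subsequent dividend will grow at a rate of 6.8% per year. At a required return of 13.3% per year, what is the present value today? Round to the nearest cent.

Value at end of year 6: C₁ / (r − g) = €4.84 / (0.133 − 0.068) = €74.4615
Discount to today: PV = €74.4615 / (1 + 0.133)^6 = €74.4615 / 2.115336 = €35.20

€35.20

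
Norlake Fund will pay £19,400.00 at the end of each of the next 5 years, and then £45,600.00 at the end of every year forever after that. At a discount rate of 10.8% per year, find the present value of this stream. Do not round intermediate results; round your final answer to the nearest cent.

PV of 5-year annuity: £19,400.00 × [1 − (1+0.108)^−5] / 0.108 = 72062.60090
Perpetuity value at year 5: £45,600.00 / 0.108 = 422222.22222
PV of perpetuity: 422222.22222 / (1+0.108)^5 = 252837.96443
Total PV = 72062.60090 + 252837.96443 = 324900.56533

£324900.57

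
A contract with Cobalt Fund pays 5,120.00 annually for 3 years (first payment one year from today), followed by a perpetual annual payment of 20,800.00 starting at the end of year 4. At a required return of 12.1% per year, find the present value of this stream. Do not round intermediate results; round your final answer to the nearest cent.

134304.73

PV of 3-year annuity: 5,120.00 × [1 − (1+0.121)^−3] / 0.121 = 12276.27507
Perpetuity value at year 3: 20,800.00 / 0.121 = 171900.82645
PV of perpetuity: 171900.82645 / (1+0.121)^3 = 122028.45898
Total PV = 12276.27507 + 122028.45898 = 134304.73405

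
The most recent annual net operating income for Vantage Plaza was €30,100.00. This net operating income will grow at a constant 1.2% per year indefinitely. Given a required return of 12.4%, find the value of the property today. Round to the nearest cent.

D₁ = D₀ × (1 + g) = €30,100.00 × 1.012 = €30,461.2000
Growing perpetuity: P = D₁ / (r − g) = €30,461.2000 / (0.124 − 0.012) = €271,975.00

€271975.00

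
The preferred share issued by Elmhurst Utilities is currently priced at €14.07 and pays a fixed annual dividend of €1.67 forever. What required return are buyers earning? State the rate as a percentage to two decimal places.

P = C/r ⇒ r = C/P = €1.67/€14.07 = 0.118692

11.87%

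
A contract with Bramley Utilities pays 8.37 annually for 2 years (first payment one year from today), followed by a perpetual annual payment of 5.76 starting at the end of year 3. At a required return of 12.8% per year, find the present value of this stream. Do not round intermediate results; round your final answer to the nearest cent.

PV of 2-year annuity: 8.37 × [1 − (1+0.128)^−2] / 0.128 = 13.99842
Perpetuity value at year 2: 5.76 / 0.128 = 45.00000
PV of perpetuity: 45.00000 / (1+0.128)^2 = 35.36668
Total PV = 13.99842 + 35.36668 = 49.36510

49.37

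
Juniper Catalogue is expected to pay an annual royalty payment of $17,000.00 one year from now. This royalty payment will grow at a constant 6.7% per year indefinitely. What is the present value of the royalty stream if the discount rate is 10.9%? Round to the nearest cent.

$404761.90

Growing perpetuity: P = D₁ / (r − g) = $17,000.0000 / (0.109 − 0.067) = $404,761.90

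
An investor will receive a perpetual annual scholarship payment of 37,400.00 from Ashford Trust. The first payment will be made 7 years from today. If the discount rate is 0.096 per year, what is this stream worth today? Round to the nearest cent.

224769.33

Value at end of year 6: C / r = 37,400.00 / 0.096 = 389,583.3333
Discount to today: PV = 389,583.3333 / (1 + 0.096)^6 = 389,583.3333 / 1.733258 = 224,769.33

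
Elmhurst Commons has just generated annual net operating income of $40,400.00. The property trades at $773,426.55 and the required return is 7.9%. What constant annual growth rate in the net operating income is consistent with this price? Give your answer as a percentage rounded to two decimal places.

2.54%

P = D₀(1+g)/(r−g) ⇒ P(r−g) = D₀(1+g) ⇒ g(P+D₀) = P·r − D₀
g = (P·r − D₀)/(P + D₀) = ($773,426.55×0.079 − $40,400.00) / ($773,426.55 + $40,400.00) = 0.025436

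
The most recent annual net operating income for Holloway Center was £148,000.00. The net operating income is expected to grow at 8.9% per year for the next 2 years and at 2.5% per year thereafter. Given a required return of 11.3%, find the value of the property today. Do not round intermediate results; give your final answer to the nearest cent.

£1936815.36

D_1 = 161172.00000
D_2 = 175516.30800
Terminal value at year 2: TV = D_2×(1+g_2)/(r−g_2) = 179904.21570/0.088 = 2044366.08750
P_0 = D_1/(1+r)^1 + D_2/(1+r)^2 + TV/(1+r)^2
    = 144808.62534 + 141686.06738 + 1650320.67117 = 1936815.36388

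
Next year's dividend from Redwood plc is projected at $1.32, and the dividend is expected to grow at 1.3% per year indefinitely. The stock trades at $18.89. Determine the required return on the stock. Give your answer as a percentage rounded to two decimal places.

8.29%

P = D₁/(r − g) ⇒ r = D₁/P + g = $1.3200/$18.89 + 0.013 = 0.069878 + 0.013 = 0.082878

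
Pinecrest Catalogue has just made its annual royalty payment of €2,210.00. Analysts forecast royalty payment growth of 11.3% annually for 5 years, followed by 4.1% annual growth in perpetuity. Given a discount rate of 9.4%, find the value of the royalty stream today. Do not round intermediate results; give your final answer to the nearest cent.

€58949.61

D_1 = 2459.73000
D_2 = 2737.67949
D_3 = 3047.03727
D_4 = 3391.35248
D_5 = 3774.57531
Terminal value at year 5: TV = D_5×(1+g_2)/(r−g_2) = 3929.33290/0.053 = 74138.35666
P_0 = D_1/(1+r)^1 + D_2/(1+r)^2 + D_3/(1+r)^3 + D_4/(1+r)^4 + D_5/(1+r)^5 + TV/(1+r)^5
    = 2248.38208 + 2287.43077 + 2327.15763 + 2367.57444 + 2408.69319 + 47310.37008 = 58949.60819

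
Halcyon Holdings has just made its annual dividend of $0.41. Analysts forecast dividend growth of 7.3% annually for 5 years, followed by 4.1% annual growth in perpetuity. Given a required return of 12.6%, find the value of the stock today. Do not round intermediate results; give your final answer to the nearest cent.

D_1 = 0.43993
D_2 = 0.47204
D_3 = 0.50650
D_4 = 0.54348
D_5 = 0.58315
Terminal value at year 5: TV = D_5×(1+g_2)/(r−g_2) = 0.60706/0.085 = 7.14191
P_0 = D_1/(1+r)^1 + D_2/(1+r)^2 + D_3/(1+r)^3 + D_4/(1+r)^4 + D_5/(1+r)^5 + TV/(1+r)^5
    = 0.39070 + 0.37231 + 0.35479 + 0.33809 + 0.32217 + 3.94568 = 5.72375

$5.72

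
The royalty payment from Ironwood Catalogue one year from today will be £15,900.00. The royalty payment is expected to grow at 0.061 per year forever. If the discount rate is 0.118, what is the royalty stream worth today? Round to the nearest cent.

£278947.37

Growing perpetuity: P = D₁ / (r − g) = £15,900.0000 / (0.118 − 0.061) = £278,947.37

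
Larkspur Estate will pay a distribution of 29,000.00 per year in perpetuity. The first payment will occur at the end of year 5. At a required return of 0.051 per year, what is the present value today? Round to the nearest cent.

466033.31

Value at end of year 4: C / r = 29,000.00 / 0.051 = 568,627.4510
Discount to today: PV = 568,627.4510 / (1 + 0.051)^4 = 568,627.4510 / 1.220143 = 466,033.31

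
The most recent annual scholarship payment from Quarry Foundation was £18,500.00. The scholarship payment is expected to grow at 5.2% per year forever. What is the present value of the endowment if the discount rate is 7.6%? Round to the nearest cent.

£810916.67

D₁ = D₀ × (1 + g) = £18,500.00 × 1.052 = £19,462.0000
Growing perpetuity: P = D₁ / (r − g) = £19,462.0000 / (0.076 − 0.052) = £810,916.67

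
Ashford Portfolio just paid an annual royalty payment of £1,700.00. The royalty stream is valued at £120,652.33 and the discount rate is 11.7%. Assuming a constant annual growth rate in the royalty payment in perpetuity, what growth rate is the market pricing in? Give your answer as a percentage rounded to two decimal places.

10.15%

P = D₀(1+g)/(r−g) ⇒ P(r−g) = D₀(1+g) ⇒ g(P+D₀) = P·r − D₀
g = (P·r − D₀)/(P + D₀) = (£120,652.33×0.117 − £1,700.00) / (£120,652.33 + £1,700.00) = 0.101480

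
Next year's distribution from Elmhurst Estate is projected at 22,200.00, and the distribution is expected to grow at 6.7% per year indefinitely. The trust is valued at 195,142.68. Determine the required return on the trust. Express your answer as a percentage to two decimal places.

18.08%

P = D₁/(r − g) ⇒ r = D₁/P + g = 22,200.0000/195,142.68 + 0.067 = 0.113763 + 0.067 = 0.180763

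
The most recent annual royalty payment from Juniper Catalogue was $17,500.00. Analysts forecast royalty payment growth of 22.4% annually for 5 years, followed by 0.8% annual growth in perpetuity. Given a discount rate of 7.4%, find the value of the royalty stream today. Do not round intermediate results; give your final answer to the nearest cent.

$645599.92

D_1 = 21420.00000
D_2 = 26218.08000
D_3 = 32090.92992
D_4 = 39279.29822
D_5 = 48077.86102
Terminal value at year 5: TV = D_5×(1+g_2)/(r−g_2) = 48462.48391/0.066 = 734280.05927
P_0 = D_1/(1+r)^1 + D_2/(1+r)^2 + D_3/(1+r)^3 + D_4/(1+r)^4 + D_5/(1+r)^5 + TV/(1+r)^5
    = 19944.13408 + 22729.62766 + 25904.15667 + 29522.05564 + 33645.24777 + 513854.69326 = 645599.91509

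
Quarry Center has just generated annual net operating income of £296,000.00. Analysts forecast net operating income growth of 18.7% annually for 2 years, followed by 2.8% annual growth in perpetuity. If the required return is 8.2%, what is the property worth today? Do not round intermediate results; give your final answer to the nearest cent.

D_1 = 351352.00000
D_2 = 417054.82400
Terminal value at year 2: TV = D_2×(1+g_2)/(r−g_2) = 428732.35907/0.054 = 7939488.13096
P_0 = D_1/(1+r)^1 + D_2/(1+r)^2 + TV/(1+r)^2
    = 324724.58410 + 356236.67406 + 6781690.75800 = 7462652.01616

£7462652.02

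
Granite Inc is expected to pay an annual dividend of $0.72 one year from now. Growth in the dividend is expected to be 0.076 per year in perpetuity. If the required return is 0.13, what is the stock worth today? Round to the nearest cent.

$13.33

Growing perpetuity: P = D₁ / (r − g) = $0.7200 / (0.13 − 0.076) = $13.33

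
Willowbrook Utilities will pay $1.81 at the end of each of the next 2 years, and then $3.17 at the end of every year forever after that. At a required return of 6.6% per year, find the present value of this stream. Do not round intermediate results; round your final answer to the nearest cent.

PV of 2-year annuity: $1.81 × [1 − (1+0.066)^−2] / 0.066 = 3.29075
Perpetuity value at year 2: $3.17 / 0.066 = 48.03030
PV of perpetuity: 48.03030 / (1+0.066)^2 = 42.26695
Total PV = 3.29075 + 42.26695 = 45.55770

$45.56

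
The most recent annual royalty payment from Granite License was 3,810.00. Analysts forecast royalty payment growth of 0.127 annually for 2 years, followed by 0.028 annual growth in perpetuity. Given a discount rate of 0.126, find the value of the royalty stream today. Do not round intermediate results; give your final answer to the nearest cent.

47667.30

D_1 = 4293.87000
D_2 = 4839.19149
Terminal value at year 2: TV = D_2×(1+g_2)/(r−g_2) = 4974.68885/0.098 = 50762.13114
P_0 = D_1/(1+r)^1 + D_2/(1+r)^2 + TV/(1+r)^2
    = 3813.38366 + 3816.77032 + 40037.14176 = 47667.29574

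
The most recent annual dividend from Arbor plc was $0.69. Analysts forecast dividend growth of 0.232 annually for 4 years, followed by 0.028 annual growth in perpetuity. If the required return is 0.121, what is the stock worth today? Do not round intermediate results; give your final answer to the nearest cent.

D_1 = 0.85008
D_2 = 1.04730
D_3 = 1.29027
D_4 = 1.58961
Terminal value at year 4: TV = D_4×(1+g_2)/(r−g_2) = 1.63412/0.093 = 17.57123
P_0 = D_1/(1+r)^1 + D_2/(1+r)^2 + D_3/(1+r)^3 + D_4/(1+r)^4 + TV/(1+r)^4
    = 0.75832 + 0.83341 + 0.91593 + 1.00663 + 11.12704 = 14.64134

$14.64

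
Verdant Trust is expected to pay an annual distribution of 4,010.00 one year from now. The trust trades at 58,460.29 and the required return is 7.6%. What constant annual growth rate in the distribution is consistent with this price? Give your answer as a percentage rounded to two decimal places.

P = D₁/(r−g) ⇒ g = r − D₁/P = 0.076 − 4,010.00/58,460.29 = 0.007406

0.74%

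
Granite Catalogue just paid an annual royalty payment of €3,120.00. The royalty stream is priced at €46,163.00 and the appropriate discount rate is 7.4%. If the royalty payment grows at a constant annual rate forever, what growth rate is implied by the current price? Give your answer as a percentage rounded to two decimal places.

0.60%

P = D₀(1+g)/(r−g) ⇒ P(r−g) = D₀(1+g) ⇒ g(P+D₀) = P·r − D₀
g = (P·r − D₀)/(P + D₀) = (€46,163.00×0.074 − €3,120.00) / (€46,163.00 + €3,120.00) = 0.006007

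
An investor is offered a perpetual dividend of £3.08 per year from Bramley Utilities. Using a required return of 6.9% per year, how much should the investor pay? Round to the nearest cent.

Level perpetuity: PV = C / r = £3.08 / 0.069 = £44.64

£44.64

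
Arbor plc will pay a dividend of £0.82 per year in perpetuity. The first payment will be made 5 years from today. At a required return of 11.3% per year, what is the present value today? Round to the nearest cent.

Value at end of year 4: C / r = £0.82 / 0.113 = £7.2566
Discount to today: PV = £7.2566 / (1 + 0.113)^4 = £7.2566 / 1.534549 = £4.73

£4.73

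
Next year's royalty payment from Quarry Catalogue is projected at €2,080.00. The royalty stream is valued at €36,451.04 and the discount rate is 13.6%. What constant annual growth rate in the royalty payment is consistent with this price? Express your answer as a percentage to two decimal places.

7.89%

P = D₁/(r−g) ⇒ g = r − D₁/P = 0.136 − €2,080.00/€36,451.04 = 0.078937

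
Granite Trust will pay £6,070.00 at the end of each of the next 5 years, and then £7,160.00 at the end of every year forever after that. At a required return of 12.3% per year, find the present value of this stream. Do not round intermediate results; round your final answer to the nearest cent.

£54311.20

PV of 5-year annuity: £6,070.00 × [1 − (1+0.123)^−5] / 0.123 = 21719.34452
Perpetuity value at year 5: £7,160.00 / 0.123 = 58211.38211
PV of perpetuity: 58211.38211 / (1+0.123)^5 = 32591.85876
Total PV = 21719.34452 + 32591.85876 = 54311.20328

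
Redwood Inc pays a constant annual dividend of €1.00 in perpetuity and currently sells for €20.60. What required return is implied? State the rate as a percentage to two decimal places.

4.85%

P = C/r ⇒ r = C/P = €1.00/€20.60 = 0.048544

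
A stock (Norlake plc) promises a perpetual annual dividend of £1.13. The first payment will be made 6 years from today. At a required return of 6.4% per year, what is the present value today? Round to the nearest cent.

£12.95

Value at end of year 5: C / r = £1.13 / 0.064 = £17.6563
Discount to today: PV = £17.6563 / (1 + 0.064)^5 = £17.6563 / 1.363666 = £12.95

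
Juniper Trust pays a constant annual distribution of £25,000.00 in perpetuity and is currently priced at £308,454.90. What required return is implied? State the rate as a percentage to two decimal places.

P = C/r ⇒ r = C/P = £25,000.00/£308,454.90 = 0.081049

8.10%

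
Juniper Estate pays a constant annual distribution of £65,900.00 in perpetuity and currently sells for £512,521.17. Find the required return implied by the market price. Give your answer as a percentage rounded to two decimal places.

12.86%

P = C/r ⇒ r = C/P = £65,900.00/£512,521.17 = 0.128580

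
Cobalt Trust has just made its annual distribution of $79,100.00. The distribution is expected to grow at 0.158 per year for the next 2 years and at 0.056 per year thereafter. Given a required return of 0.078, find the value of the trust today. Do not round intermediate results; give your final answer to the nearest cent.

D_1 = 91597.80000
D_2 = 106070.25240
Terminal value at year 2: TV = D_2×(1+g_2)/(r−g_2) = 112010.18653/0.022 = 5091372.11520
P_0 = D_1/(1+r)^1 + D_2/(1+r)^2 + TV/(1+r)^2
    = 84970.12987 + 91275.89090 + 4381242.76317 = 4557488.78394

$4557488.78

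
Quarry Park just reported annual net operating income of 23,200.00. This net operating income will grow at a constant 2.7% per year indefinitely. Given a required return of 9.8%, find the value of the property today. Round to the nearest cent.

D₁ = D₀ × (1 + g) = 23,200.00 × 1.027 = 23,826.4000
Growing perpetuity: P = D₁ / (r − g) = 23,826.4000 / (0.098 − 0.027) = 335,583.10

335583.10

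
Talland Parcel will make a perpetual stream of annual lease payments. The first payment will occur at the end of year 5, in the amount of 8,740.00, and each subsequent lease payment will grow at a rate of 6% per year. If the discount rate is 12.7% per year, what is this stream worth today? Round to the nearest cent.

Value at end of year 4: C₁ / (r − g) = 8,740.00 / (0.127 − 0.06) = 130,447.7612
Discount to today: PV = 130,447.7612 / (1 + 0.127)^4 = 130,447.7612 / 1.613228 = 80,861.35

80861.35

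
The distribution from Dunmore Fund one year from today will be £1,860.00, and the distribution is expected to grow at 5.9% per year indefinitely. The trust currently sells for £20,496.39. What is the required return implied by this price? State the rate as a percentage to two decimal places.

P = D₁/(r − g) ⇒ r = D₁/P + g = £1,860.0000/£20,496.39 + 0.059 = 0.090748 + 0.059 = 0.149748

14.97%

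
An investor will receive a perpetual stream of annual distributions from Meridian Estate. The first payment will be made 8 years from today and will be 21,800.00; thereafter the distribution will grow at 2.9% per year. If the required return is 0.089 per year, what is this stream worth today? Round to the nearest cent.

200036.89

Value at end of year 7: C₁ / (r − g) = 21,800.00 / (0.089 − 0.029) = 363,333.3333
Discount to today: PV = 363,333.3333 / (1 + 0.089)^7 = 363,333.3333 / 1.816332 = 200,036.89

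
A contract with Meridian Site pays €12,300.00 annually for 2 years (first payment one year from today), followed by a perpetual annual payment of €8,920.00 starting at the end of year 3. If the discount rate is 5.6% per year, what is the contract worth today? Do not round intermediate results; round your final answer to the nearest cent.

PV of 2-year annuity: €12,300.00 × [1 − (1+0.056)^−2] / 0.056 = 22677.77204
Perpetuity value at year 2: €8,920.00 / 0.056 = 159285.71429
PV of perpetuity: 159285.71429 / (1+0.056)^2 = 142839.72025
Total PV = 22677.77204 + 142839.72025 = 165517.49229

€165517.49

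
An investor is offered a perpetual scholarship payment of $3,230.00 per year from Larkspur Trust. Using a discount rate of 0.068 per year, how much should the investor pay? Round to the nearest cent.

$47500.00

Level perpetuity: PV = C / r = $3,230.00 / 0.068 = $47,500.00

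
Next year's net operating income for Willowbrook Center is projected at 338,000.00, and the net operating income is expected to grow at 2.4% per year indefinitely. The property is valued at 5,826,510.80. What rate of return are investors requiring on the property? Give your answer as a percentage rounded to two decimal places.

P = D₁/(r − g) ⇒ r = D₁/P + g = 338,000.0000/5,826,510.80 + 0.024 = 0.058011 + 0.024 = 0.082011

8.20%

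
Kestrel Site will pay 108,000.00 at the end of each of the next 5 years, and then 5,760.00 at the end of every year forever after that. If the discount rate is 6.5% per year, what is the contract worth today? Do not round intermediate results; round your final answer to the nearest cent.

513492.05

PV of 5-year annuity: 108,000.00 × [1 − (1+0.065)^−5] / 0.065 = 448813.37932
Perpetuity value at year 5: 5,760.00 / 0.065 = 88615.38462
PV of perpetuity: 88615.38462 / (1+0.065)^5 = 64678.67105
Total PV = 448813.37932 + 64678.67105 = 513492.05037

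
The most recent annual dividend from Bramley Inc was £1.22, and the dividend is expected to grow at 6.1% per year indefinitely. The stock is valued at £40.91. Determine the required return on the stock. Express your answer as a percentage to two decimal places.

D₁ = £1.22 × 1.061 = £1.2944
P = D₁/(r − g) ⇒ r = D₁/P + g = £1.2944/£40.91 + 0.061 = 0.031641 + 0.061 = 0.092641

9.26%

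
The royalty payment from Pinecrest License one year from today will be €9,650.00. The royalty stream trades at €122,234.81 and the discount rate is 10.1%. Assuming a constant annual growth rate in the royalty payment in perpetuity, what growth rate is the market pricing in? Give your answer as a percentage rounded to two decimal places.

P = D₁/(r−g) ⇒ g = r − D₁/P = 0.101 − €9,650.00/€122,234.81 = 0.022054

2.21%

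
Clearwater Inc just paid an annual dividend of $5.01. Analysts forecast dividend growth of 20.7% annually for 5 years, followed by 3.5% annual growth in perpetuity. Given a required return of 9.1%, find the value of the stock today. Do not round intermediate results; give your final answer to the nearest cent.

D_1 = 6.04707
D_2 = 7.29881
D_3 = 8.80967
D_4 = 10.63327
D_5 = 12.83436
Terminal value at year 5: TV = D_5×(1+g_2)/(r−g_2) = 13.28356/0.056 = 237.20640
P_0 = D_1/(1+r)^1 + D_2/(1+r)^2 + D_3/(1+r)^3 + D_4/(1+r)^4 + D_5/(1+r)^5 + TV/(1+r)^5
    = 5.54269 + 6.13201 + 6.78399 + 7.50530 + 8.30329 + 153.46263 = 187.72991

$187.73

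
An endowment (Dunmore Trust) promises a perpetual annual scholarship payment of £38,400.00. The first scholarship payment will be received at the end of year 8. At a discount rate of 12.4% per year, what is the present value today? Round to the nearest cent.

£136629.78

Value at end of year 7: C / r = £38,400.00 / 0.124 = £309,677.4194
Discount to today: PV = £309,677.4194 / (1 + 0.124)^7 = £309,677.4194 / 2.266544 = £136,629.78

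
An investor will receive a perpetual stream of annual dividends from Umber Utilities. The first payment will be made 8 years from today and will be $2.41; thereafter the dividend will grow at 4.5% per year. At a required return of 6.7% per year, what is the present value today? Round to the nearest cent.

$69.57

Value at end of year 7: C₁ / (r − g) = $2.41 / (0.067 − 0.045) = $109.5455
Discount to today: PV = $109.5455 / (1 + 0.067)^7 = $109.5455 / 1.574530 = $69.57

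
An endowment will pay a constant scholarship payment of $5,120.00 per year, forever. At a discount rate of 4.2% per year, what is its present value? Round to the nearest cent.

Level perpetuity: PV = C / r = $5,120.00 / 0.042 = $121,904.76

$121904.76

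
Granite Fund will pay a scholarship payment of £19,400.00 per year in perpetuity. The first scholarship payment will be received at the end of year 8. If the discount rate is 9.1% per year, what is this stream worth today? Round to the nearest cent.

£115874.29

Value at end of year 7: C / r = £19,400.00 / 0.091 = £213,186.8132
Discount to today: PV = £213,186.8132 / (1 + 0.091)^7 = £213,186.8132 / 1.839811 = £115,874.29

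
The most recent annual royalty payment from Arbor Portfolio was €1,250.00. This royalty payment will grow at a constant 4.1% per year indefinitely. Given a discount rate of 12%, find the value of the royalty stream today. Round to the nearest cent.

D₁ = D₀ × (1 + g) = €1,250.00 × 1.041 = €1,301.2500
Growing perpetuity: P = D₁ / (r − g) = €1,301.2500 / (0.12 − 0.041) = €16,471.52

€16471.52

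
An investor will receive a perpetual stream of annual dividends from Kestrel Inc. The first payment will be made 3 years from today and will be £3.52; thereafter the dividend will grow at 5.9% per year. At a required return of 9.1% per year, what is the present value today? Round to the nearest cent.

Value at end of year 2: C₁ / (r − g) = £3.52 / (0.091 − 0.059) = £110.0000
Discount to today: PV = £110.0000 / (1 + 0.091)^2 = £110.0000 / 1.190281 = £92.42

£92.42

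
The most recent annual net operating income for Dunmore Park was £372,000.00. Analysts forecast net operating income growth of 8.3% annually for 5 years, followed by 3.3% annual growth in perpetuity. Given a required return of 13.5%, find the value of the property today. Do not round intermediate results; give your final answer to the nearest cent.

£4599372.24

D_1 = 402876.00000
D_2 = 436314.70800
D_3 = 472528.82876
D_4 = 511748.72155
D_5 = 554223.86544
Terminal value at year 5: TV = D_5×(1+g_2)/(r−g_2) = 572513.25300/0.102 = 5612875.02941
P_0 = D_1/(1+r)^1 + D_2/(1+r)^2 + D_3/(1+r)^3 + D_4/(1+r)^4 + D_5/(1+r)^5 + TV/(1+r)^5
    = 354956.82819 + 338694.48893 + 323177.20838 + 308370.85170 + 294242.84792 + 2979930.01861 = 4599372.24372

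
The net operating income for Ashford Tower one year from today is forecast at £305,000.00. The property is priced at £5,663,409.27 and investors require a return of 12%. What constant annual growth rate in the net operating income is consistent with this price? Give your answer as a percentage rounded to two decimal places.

6.61%

P = D₁/(r−g) ⇒ g = r − D₁/P = 0.12 − £305,000.00/£5,663,409.27 = 0.066146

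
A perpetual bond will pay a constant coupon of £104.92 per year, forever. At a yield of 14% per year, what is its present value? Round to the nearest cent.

Level perpetuity: PV = C / r = £104.92 / 0.14 = £749.43

£749.43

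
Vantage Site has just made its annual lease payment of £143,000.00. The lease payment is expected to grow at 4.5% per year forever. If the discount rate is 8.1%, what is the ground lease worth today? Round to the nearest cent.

£4150972.22

D₁ = D₀ × (1 + g) = £143,000.00 × 1.045 = £149,435.0000
Growing perpetuity: P = D₁ / (r − g) = £149,435.0000 / (0.081 − 0.045) = £4,150,972.22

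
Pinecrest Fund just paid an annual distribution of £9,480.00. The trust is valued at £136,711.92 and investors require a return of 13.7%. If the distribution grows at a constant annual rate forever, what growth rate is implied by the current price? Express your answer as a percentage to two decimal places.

6.33%

P = D₀(1+g)/(r−g) ⇒ P(r−g) = D₀(1+g) ⇒ g(P+D₀) = P·r − D₀
g = (P·r − D₀)/(P + D₀) = (£136,711.92×0.137 − £9,480.00) / (£136,711.92 + £9,480.00) = 0.063270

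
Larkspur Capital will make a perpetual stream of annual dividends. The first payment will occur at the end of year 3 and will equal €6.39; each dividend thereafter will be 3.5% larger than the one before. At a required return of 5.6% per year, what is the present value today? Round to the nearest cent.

Value at end of year 2: C₁ / (r − g) = €6.39 / (0.056 − 0.035) = €304.2857
Discount to today: PV = €304.2857 / (1 + 0.056)^2 = €304.2857 / 1.115136 = €272.87

€272.87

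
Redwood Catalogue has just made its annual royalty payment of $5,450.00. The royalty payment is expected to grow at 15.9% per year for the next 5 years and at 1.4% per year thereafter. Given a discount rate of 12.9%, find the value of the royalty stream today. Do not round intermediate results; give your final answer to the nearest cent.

$84288.62

D_1 = 6316.55000
D_2 = 7320.88145
D_3 = 8484.90160
D_4 = 9834.00096
D_5 = 11397.60711
Terminal value at year 5: TV = D_5×(1+g_2)/(r−g_2) = 11557.17361/0.115 = 100497.16179
P_0 = D_1/(1+r)^1 + D_2/(1+r)^2 + D_3/(1+r)^3 + D_4/(1+r)^4 + D_5/(1+r)^5 + TV/(1+r)^5
    = 5594.81842 + 5743.48499 + 5896.10195 + 6052.77428 + 6213.60973 + 54787.82843 = 84288.61781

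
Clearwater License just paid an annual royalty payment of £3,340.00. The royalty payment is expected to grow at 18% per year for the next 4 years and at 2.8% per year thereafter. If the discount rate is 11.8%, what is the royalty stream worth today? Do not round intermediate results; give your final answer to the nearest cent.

D_1 = 3941.20000
D_2 = 4650.61600
D_3 = 5487.72688
D_4 = 6475.51772
Terminal value at year 4: TV = D_4×(1+g_2)/(r−g_2) = 6656.83221/0.09 = 73964.80238
P_0 = D_1/(1+r)^1 + D_2/(1+r)^2 + D_3/(1+r)^3 + D_4/(1+r)^4 + TV/(1+r)^4
    = 3525.22361 + 3720.71902 + 3927.05585 + 4144.83534 + 47343.23029 = 62661.06411

£62661.06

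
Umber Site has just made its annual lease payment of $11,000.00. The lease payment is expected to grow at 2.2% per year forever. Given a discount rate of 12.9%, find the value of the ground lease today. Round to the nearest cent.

$105065.42

D₁ = D₀ × (1 + g) = $11,000.00 × 1.022 = $11,242.0000
Growing perpetuity: P = D₁ / (r − g) = $11,242.0000 / (0.129 − 0.022) = $105,065.42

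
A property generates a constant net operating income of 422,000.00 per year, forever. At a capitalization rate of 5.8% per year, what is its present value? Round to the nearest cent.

7275862.07

Level perpetuity: PV = C / r = 422,000.00 / 0.058 = 7,275,862.07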